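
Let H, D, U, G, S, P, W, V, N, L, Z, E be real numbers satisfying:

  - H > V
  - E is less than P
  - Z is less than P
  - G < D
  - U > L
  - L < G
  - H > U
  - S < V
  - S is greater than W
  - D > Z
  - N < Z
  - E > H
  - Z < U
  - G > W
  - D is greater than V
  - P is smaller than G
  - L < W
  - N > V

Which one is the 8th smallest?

Chaining the given pairs: L < W < S < V < N < Z < U < H < E < P < G < D.
Counting 8 from the smallest end gives H.

H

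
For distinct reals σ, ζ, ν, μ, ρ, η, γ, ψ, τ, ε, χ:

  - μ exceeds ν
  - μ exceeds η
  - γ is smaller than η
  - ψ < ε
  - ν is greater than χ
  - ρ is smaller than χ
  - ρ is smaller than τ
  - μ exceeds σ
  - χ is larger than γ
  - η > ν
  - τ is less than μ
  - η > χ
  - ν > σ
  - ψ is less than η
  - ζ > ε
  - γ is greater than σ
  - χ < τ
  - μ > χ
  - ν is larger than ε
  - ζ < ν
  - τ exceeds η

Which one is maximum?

σ is not greatest since σ < γ; ψ is not greatest since ψ < ε; γ is not greatest since γ < η; ρ is not greatest since ρ < χ; χ is not greatest since χ < τ; ε is not greatest since ε < ν; ζ is not greatest since ζ < ν; ν is not greatest since ν < μ; η is not greatest since η < τ; τ is not greatest since τ < μ.
Only μ has nothing above it, so μ is the maximum.

μ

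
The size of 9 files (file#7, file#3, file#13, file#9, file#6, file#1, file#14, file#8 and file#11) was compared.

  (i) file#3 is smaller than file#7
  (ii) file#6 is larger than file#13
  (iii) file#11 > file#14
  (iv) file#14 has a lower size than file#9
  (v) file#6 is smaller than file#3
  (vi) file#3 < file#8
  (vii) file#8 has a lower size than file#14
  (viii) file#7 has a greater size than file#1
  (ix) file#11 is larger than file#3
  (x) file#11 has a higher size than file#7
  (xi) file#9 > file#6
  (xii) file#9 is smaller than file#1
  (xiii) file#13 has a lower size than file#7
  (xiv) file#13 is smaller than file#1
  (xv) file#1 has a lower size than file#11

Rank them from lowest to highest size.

Nothing is placed below file#13, so it is least; from there file#13 < file#6; file#6 < file#3; file#3 < file#8; file#8 < file#14; file#14 < file#9; file#9 < file#1; file#1 < file#7; file#7 < file#11, each given directly.

file#13 < file#6 < file#3 < file#8 < file#14 < file#9 < file#1 < file#7 < file#11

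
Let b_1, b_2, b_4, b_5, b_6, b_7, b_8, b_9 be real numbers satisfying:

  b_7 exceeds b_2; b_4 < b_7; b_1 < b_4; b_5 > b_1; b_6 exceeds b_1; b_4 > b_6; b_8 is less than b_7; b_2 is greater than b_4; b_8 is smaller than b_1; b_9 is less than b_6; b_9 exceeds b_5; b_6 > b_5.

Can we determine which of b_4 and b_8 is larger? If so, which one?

b_4

Following the relations from b_8: b_8 < b_1 < b_5 < b_9 < b_6 < b_4.
So b_4 is larger.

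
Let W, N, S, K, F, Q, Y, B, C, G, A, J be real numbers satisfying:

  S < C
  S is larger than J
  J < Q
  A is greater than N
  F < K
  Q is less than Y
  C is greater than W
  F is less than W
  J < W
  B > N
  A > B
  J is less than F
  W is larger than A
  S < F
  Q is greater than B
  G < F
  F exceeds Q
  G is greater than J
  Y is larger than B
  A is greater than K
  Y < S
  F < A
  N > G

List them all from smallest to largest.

J < G < N < B < Q < Y < S < F < K < A < W < C

Nothing is placed below J, so it is least; from there J < G; G < N; N < B; B < Q; Q < Y; Y < S; S < F; F < K; K < A; A < W; W < C, each given directly.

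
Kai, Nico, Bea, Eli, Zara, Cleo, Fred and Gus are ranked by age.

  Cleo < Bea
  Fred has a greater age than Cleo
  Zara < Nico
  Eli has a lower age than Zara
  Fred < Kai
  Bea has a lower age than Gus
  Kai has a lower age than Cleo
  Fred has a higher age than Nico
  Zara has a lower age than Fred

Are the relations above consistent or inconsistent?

inconsistent

Chaining the given relations yields Fred < Kai < Cleo, so Fred < Cleo. But one relation states Cleo < Fred. These cannot both hold.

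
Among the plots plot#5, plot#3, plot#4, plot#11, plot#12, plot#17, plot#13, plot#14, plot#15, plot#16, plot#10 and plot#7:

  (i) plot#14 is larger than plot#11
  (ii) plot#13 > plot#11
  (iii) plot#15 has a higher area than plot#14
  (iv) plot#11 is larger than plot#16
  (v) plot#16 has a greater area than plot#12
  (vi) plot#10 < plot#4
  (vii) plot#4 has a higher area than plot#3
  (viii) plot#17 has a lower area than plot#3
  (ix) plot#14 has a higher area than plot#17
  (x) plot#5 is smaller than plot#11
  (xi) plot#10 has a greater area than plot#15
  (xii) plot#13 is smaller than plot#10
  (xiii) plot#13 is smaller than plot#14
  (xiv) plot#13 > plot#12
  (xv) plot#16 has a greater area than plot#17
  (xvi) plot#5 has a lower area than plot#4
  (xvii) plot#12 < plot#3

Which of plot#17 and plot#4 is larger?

The relevant relations are plot#17 < plot#16; plot#16 < plot#11; plot#11 < plot#13; plot#13 < plot#14; plot#14 < plot#15; plot#15 < plot#10; plot#10 < plot#4.
Together: plot#17 < plot#16 < plot#11 < plot#13 < plot#14 < plot#15 < plot#10 < plot#4.
So plot#17 < plot#4; plot#4 is the larger of the two.

plot#4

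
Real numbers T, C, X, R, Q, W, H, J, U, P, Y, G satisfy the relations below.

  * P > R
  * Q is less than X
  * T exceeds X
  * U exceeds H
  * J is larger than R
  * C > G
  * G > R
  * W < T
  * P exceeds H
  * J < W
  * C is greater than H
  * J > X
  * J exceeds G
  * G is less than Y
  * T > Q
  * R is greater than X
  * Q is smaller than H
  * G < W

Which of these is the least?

X is not least since Q < X; R is not least since X < R; G is not least since R < G; J is not least since R < J; H is not least since Q < H; W is not least since J < W; T is not least since Q < T; U is not least since H < U; C is not least since G < C; Y is not least since G < Y; P is not least since H < P.
Only Q has nothing below it, so Q is the least.

Q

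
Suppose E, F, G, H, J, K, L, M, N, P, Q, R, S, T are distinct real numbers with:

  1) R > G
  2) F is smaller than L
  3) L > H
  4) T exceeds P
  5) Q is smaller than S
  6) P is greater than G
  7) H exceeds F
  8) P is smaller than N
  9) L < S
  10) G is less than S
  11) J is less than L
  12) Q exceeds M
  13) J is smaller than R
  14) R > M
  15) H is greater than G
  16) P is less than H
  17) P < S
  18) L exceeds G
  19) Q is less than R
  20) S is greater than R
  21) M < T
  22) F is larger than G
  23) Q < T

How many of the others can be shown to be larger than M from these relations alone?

Directly above M: Q, R, T.
One step further: S (4 so far).
No other element is forced above M by the given relations, so the count is 4.

4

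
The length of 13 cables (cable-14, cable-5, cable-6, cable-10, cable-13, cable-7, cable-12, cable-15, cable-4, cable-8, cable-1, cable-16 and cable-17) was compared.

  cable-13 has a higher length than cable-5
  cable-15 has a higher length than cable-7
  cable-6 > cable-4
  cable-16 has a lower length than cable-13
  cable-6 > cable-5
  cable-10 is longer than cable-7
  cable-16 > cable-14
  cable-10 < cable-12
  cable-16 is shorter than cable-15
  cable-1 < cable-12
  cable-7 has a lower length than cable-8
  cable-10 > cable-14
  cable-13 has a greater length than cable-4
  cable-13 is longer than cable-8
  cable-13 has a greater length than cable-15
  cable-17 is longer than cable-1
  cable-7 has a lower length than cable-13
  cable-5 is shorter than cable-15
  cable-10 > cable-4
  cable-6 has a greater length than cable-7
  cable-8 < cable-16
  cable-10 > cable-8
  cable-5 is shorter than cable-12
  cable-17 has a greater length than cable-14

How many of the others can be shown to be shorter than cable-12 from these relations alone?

From cable-12 the given relations immediately reach cable-5, cable-1, cable-10.
From those, cable-14, cable-7, cable-4, cable-8 — 7 in total.
No other element is forced below cable-12 by the given relations, so the count is 7.

7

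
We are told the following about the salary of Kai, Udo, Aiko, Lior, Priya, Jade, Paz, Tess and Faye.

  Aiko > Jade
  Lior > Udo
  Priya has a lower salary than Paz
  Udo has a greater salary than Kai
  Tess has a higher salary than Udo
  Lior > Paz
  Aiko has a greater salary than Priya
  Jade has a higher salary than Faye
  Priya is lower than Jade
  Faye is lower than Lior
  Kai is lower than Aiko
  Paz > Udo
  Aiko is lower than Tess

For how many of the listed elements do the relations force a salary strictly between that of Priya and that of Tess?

2

Chaining upward from Priya reaches: Jade, Aiko, Paz, Lior.
Chaining downward from Tess reaches: Kai, Faye, Jade, Aiko, Udo.
Strictly between Priya and Tess are those in both lists: Jade, Aiko — 2 elements.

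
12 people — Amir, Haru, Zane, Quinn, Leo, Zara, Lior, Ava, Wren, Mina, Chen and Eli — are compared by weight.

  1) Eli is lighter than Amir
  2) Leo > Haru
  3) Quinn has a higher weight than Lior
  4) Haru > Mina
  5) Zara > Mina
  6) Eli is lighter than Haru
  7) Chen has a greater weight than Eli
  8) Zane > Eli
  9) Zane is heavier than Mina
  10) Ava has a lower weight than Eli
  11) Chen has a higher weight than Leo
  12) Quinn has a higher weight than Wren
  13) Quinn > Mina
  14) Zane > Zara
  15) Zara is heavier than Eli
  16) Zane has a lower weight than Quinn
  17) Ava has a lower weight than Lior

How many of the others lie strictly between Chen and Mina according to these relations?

The relations place Mina below Chen. An element lies strictly between them when it is forced above Mina and also forced below Chen.
Above Mina: {Haru, Zara, Leo, Zane, Quinn}. Below Chen: {Ava, Eli, Haru, Leo}.
Intersection: {Haru, Leo} — 2.

2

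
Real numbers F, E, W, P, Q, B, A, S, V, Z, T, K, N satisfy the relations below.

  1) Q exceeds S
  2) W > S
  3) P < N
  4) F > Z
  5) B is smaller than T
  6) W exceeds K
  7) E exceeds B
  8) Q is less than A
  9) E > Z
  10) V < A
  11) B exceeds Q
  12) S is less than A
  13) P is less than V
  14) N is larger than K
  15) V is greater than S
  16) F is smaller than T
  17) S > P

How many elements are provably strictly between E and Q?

The relations place Q below E. An element lies strictly between them when it is forced above Q and also forced below E.
Above Q: {B, T, A}. Below E: {Z, P, S, B}.
Intersection: {B} — 1.

1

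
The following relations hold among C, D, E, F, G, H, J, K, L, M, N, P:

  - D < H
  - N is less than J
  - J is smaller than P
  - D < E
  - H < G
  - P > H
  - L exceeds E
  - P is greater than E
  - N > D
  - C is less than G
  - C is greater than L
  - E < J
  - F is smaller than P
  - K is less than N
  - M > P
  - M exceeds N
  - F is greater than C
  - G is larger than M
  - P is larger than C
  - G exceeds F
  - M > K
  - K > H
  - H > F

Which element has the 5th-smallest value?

Chaining the given pairs: D < E < L < C < F < H < K < N < J < P < M < G.
Counting 5 from the smallest end gives F.

F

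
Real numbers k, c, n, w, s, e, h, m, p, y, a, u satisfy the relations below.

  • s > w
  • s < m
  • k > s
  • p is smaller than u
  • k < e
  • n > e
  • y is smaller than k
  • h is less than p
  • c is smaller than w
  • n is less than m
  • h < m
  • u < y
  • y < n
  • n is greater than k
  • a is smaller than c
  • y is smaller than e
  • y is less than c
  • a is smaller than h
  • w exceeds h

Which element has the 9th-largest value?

u

Piecing the relations together gives one ordering: a < h < p < u < y < c < w < s < k < e < n < m.
Counting 9 from the largest end gives u.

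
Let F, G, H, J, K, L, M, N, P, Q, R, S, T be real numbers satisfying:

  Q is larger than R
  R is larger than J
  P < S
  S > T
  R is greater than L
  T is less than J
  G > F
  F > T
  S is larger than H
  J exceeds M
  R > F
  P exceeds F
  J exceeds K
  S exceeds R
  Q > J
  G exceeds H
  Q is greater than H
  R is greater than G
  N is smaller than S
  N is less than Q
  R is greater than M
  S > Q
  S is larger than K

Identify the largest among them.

Chaining downward from S: directly below it, N, T, K, H, P, R, Q; then L, F, M, G, J.
That covers every other element, and nothing is given above S, so S is the largest.

S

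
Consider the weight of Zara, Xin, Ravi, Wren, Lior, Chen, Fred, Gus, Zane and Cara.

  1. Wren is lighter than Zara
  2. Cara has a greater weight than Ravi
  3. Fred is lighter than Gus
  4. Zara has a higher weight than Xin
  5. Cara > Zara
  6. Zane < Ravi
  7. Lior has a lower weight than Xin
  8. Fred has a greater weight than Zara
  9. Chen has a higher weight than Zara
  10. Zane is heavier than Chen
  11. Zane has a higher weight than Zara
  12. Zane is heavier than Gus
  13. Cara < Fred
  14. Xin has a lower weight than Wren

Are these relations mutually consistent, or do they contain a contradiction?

We have Gus < Zane stated directly, yet also Zane < Ravi < Cara < Fred < Gus by chaining the others — so Zane < Gus. Contradiction.

inconsistent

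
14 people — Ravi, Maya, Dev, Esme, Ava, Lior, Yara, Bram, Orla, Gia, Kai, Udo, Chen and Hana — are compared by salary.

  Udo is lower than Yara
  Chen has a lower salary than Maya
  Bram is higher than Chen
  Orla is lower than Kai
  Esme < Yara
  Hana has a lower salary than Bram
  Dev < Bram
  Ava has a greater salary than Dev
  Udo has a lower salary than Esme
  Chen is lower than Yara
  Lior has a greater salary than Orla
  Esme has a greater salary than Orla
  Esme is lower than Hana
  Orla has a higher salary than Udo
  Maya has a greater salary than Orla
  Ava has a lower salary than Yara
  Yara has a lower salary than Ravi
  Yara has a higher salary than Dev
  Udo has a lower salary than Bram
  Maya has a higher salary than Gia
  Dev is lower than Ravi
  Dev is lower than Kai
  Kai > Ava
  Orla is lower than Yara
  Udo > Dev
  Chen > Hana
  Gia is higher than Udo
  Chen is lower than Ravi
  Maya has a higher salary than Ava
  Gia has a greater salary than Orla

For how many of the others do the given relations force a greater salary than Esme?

From Esme the given relations immediately reach Hana, Yara.
From those, Chen, Bram, Ravi — 5 in total.
From those, Maya — 6 in total.
No other element is forced above Esme by the given relations, so the count is 6.

6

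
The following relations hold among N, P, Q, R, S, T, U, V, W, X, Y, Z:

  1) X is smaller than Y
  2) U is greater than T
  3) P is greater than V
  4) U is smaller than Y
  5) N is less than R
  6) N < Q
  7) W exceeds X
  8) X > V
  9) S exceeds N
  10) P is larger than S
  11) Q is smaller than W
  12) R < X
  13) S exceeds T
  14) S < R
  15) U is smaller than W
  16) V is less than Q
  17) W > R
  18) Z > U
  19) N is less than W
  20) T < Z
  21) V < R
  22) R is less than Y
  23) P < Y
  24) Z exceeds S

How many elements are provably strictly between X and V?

1

The relations place V below X. An element lies strictly between them when it is forced above V and also forced below X.
Above V: {P, Q, R, W, Y}. Below X: {N, T, S, R}.
Intersection: {R} — 1.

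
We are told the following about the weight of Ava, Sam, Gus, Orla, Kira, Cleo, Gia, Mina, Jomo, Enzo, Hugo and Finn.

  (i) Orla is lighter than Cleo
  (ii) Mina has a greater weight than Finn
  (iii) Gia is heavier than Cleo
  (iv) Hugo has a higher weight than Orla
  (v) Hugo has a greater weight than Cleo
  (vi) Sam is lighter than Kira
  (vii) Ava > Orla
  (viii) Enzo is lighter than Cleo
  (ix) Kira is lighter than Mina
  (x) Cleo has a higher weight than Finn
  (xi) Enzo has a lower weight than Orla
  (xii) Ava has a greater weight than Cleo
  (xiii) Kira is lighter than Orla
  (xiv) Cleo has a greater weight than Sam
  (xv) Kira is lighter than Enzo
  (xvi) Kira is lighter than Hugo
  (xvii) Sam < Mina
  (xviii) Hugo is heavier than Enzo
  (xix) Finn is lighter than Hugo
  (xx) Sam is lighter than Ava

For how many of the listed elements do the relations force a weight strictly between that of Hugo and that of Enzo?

Chaining upward from Enzo reaches: Orla, Cleo, Gia, Ava.
Chaining downward from Hugo reaches: Sam, Kira, Orla, Finn, Cleo.
Strictly between Enzo and Hugo are those in both lists: Orla, Cleo — 2 elements.

2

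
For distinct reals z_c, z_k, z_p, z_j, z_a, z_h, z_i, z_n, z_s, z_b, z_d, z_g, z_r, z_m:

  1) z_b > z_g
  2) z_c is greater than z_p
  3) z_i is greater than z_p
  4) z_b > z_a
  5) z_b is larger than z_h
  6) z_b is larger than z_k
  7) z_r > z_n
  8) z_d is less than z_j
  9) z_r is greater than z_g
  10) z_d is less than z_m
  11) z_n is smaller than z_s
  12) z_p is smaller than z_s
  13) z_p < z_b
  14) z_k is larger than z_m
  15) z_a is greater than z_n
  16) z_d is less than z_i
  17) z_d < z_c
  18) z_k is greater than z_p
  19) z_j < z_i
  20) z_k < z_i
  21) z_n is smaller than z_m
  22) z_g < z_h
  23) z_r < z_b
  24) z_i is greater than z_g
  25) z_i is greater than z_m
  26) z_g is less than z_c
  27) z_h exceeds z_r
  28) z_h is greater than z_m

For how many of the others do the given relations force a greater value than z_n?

Directly above z_n: z_m, z_s, z_r, z_a.
One step further: z_k, z_h, z_b, z_i (8 so far).
Nothing else is reachable above z_n; 8 in all.

8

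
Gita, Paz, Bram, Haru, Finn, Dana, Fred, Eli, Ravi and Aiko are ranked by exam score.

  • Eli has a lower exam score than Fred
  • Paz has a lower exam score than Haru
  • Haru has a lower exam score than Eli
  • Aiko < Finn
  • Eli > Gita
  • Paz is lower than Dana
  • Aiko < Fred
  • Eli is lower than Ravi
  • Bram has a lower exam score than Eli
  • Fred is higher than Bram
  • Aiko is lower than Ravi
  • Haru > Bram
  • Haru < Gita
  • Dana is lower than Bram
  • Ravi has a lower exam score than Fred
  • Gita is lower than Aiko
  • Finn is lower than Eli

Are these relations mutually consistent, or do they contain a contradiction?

The single ordering Paz < Dana < Bram < Haru < Gita < Aiko < Finn < Eli < Ravi < Fred satisfies every listed relation, so no contradiction arises.

consistent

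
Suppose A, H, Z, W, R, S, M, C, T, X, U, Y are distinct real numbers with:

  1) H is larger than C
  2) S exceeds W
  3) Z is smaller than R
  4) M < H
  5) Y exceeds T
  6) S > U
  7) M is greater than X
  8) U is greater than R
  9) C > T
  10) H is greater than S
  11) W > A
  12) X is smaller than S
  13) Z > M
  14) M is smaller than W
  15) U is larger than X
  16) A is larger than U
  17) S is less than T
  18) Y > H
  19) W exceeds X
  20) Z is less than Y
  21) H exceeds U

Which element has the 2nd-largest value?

The consecutive relations fix a unique order: X < M < Z < R < U < A < W < S < T < C < H < Y.
Counting 2 from the largest end gives H.

H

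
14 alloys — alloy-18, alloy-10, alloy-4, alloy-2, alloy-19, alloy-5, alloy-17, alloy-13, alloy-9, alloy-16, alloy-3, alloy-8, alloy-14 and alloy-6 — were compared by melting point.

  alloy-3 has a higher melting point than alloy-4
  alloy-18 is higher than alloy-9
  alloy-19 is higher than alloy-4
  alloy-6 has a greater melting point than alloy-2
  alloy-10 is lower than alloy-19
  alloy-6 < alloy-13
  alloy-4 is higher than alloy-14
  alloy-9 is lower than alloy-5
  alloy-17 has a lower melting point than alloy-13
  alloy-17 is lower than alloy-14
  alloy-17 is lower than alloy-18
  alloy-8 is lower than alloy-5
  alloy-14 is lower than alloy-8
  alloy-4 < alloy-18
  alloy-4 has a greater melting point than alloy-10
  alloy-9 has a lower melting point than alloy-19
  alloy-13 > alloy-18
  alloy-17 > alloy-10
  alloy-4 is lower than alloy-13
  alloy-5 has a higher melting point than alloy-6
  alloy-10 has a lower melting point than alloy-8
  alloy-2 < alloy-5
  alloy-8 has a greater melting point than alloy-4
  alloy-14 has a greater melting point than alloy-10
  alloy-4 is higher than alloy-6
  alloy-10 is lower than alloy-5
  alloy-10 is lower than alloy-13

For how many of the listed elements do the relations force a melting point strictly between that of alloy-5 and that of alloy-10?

The relations place alloy-10 below alloy-5. An element lies strictly between them when it is forced above alloy-10 and also forced below alloy-5.
Above alloy-10: {alloy-17, alloy-14, alloy-4, alloy-18, alloy-8, alloy-3, alloy-13, alloy-19}. Below alloy-5: {alloy-9, alloy-2, alloy-17, alloy-14, alloy-6, alloy-4, alloy-8}.
Intersection: {alloy-17, alloy-14, alloy-4, alloy-8} — 4.

4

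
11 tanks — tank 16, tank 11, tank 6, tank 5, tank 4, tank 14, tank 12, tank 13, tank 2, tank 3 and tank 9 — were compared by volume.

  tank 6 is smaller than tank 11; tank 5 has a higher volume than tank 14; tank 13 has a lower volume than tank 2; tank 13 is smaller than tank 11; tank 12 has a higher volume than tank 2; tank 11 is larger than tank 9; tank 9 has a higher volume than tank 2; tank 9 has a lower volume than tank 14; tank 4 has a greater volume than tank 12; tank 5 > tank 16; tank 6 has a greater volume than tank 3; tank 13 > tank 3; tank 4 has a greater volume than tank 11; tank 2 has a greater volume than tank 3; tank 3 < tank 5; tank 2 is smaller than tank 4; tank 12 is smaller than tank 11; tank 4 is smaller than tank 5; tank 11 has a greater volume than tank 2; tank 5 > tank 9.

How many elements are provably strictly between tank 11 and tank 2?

2

Chaining upward from tank 2 reaches: tank 9, tank 12, tank 4, tank 14, tank 5.
Chaining downward from tank 11 reaches: tank 3, tank 13, tank 6, tank 9, tank 12.
Strictly between tank 2 and tank 11 are those in both lists: tank 9, tank 12 — 2 elements.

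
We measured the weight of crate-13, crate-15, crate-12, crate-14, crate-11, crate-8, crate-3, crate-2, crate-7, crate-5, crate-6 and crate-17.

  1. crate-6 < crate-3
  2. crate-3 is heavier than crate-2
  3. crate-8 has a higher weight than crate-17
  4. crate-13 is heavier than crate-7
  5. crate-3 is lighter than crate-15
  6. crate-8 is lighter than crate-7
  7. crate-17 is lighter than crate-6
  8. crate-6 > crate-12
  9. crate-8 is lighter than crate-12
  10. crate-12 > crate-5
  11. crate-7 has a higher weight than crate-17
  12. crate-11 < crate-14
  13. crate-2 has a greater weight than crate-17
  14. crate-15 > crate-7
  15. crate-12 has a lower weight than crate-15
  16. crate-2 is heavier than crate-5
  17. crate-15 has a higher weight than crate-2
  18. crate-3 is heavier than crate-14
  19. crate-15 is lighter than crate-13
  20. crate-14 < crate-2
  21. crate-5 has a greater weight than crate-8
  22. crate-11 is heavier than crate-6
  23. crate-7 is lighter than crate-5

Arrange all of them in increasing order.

crate-17 < crate-8 < crate-7 < crate-5 < crate-12 < crate-6 < crate-11 < crate-14 < crate-2 < crate-3 < crate-15 < crate-13

Nothing is placed below crate-17, so it is least; from there crate-17 < crate-8; crate-8 < crate-7; crate-7 < crate-5; crate-5 < crate-12; crate-12 < crate-6; crate-6 < crate-11; crate-11 < crate-14; crate-14 < crate-2; crate-2 < crate-3; crate-3 < crate-15; crate-15 < crate-13, each given directly.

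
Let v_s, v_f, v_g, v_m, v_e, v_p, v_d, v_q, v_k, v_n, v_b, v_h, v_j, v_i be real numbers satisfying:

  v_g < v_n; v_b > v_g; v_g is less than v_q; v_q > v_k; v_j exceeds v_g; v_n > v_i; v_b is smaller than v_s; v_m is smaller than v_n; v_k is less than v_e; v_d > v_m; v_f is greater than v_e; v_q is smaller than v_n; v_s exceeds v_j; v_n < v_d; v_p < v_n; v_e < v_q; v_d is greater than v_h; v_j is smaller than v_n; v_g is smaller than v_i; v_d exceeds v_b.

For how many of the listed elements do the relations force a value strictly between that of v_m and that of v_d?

Chaining upward from v_m reaches: v_n.
Chaining downward from v_d reaches: v_g, v_k, v_b, v_e, v_h, v_q, v_j, v_i, v_p, v_n.
Strictly between v_m and v_d are those in both lists: v_n — 1 element.

1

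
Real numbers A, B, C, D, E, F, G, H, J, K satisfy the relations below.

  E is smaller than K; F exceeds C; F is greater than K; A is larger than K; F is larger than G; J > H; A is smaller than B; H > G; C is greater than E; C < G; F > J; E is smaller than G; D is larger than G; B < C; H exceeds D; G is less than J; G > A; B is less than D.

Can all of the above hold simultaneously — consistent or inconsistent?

consistent

The single ordering E < K < A < B < C < G < D < H < J < F satisfies every listed relation, so no contradiction arises.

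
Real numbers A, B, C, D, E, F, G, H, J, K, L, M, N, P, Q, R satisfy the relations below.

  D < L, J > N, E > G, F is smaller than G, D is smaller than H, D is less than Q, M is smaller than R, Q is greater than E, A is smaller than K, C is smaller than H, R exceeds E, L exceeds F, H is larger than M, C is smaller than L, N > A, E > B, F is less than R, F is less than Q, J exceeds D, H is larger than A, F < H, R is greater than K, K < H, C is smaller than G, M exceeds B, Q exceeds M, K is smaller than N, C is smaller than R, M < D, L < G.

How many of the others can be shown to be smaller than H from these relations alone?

Directly below H: M, D, C, F, A, K.
One step further: B (7 so far).
No other element is forced below H by the given relations, so the count is 7.

7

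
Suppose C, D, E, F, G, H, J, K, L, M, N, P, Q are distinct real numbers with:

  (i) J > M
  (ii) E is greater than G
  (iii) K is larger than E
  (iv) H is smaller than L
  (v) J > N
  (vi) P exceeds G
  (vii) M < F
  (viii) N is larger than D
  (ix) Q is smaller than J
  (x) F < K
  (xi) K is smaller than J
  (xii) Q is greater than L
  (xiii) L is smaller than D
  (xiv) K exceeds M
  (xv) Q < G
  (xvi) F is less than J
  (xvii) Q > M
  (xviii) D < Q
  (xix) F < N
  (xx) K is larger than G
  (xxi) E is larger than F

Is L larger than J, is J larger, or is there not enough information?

Link the given pairs in sequence: L < D; D < Q; Q < G; G < E; E < K; K < J.
Together: L < D < Q < G < E < K < J.
So J is larger.

J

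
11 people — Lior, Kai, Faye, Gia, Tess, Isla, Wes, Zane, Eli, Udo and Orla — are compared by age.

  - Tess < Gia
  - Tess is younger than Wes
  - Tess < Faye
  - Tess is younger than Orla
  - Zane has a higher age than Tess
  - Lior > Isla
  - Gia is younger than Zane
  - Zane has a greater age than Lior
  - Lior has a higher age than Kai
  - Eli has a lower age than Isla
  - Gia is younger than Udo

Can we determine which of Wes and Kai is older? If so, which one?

Following every chain through Kai: above Kai we get Lior, Zane.
Wes is not reached, and no chain runs the other way from Wes to Kai.
So the given relations leave the order of Kai and Wes undetermined.

undetermined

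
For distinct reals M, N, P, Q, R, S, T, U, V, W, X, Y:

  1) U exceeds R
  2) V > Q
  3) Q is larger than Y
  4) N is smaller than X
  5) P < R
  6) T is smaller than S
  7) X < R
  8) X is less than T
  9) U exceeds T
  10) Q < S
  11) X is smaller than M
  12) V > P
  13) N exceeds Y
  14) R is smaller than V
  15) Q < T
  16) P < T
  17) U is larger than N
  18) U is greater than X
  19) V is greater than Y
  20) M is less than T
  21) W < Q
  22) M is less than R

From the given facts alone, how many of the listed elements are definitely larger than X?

6

Directly above X: M, T, R, U.
One step further: V, S (6 so far).
No other element is forced above X by the given relations, so the count is 6.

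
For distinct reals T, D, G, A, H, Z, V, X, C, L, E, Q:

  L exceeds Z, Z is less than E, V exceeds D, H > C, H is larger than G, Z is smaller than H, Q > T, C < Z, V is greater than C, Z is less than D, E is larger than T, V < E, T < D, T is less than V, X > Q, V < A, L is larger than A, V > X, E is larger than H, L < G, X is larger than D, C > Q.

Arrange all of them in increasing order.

T < Q < C < Z < D < X < V < A < L < G < H < E

Nothing is placed below T, so it is least; from there T < Q; Q < C; C < Z; Z < D; D < X; X < V; V < A; A < L; L < G; G < H; H < E, each given directly.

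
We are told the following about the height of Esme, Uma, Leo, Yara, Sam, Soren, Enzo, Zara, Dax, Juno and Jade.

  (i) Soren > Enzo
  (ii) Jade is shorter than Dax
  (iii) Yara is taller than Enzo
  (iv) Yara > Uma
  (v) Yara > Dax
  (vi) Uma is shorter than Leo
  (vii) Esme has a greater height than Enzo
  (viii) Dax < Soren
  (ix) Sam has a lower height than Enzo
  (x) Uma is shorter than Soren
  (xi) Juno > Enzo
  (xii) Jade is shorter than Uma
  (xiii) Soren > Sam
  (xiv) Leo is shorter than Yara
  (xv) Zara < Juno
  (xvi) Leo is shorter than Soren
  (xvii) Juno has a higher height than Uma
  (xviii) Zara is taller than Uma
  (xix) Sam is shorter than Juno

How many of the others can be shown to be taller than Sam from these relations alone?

From Sam the given relations immediately reach Enzo, Juno, Soren.
From those, Esme, Yara — 5 in total.
No other element is forced above Sam by the given relations, so the count is 5.

5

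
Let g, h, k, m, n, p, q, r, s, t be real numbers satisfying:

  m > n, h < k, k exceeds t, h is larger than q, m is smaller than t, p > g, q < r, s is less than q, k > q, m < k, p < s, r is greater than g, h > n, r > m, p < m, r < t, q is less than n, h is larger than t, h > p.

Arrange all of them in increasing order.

Each adjacent pair is fixed by a given relation: g < p; p < s; s < q; q < n; n < m; m < r; r < t; t < h; h < k. Chaining them end to end gives the full order.

g < p < s < q < n < m < r < t < h < k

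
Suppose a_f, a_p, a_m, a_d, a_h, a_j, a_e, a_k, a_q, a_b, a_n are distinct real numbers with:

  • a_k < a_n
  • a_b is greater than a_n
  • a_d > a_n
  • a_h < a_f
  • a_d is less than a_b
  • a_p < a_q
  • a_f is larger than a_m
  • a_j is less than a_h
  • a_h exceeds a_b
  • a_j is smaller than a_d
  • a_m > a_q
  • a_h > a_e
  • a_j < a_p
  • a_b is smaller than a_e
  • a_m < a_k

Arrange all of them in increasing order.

a_j < a_p < a_q < a_m < a_k < a_n < a_d < a_b < a_e < a_h < a_f

Nothing is placed below a_j, so it is least; from there a_j < a_p; a_p < a_q; a_q < a_m; a_m < a_k; a_k < a_n; a_n < a_d; a_d < a_b; a_b < a_e; a_e < a_h; a_h < a_f, each given directly.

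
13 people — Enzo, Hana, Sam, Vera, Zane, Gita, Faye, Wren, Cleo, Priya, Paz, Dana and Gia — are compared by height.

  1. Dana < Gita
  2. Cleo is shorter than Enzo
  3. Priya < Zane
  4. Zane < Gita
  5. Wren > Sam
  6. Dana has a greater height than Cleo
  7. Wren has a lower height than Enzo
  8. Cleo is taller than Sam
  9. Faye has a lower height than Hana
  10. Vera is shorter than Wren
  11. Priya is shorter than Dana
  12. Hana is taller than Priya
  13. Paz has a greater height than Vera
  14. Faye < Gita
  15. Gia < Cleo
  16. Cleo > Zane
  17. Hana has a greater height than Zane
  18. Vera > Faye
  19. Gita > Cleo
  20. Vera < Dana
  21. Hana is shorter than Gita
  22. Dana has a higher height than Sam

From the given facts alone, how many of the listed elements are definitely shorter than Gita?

9

Directly below Gita: Faye, Zane, Cleo, Dana, Hana.
One step further: Gia, Vera, Sam, Priya (9 so far).
No other element is forced below Gita by the given relations, so the count is 9.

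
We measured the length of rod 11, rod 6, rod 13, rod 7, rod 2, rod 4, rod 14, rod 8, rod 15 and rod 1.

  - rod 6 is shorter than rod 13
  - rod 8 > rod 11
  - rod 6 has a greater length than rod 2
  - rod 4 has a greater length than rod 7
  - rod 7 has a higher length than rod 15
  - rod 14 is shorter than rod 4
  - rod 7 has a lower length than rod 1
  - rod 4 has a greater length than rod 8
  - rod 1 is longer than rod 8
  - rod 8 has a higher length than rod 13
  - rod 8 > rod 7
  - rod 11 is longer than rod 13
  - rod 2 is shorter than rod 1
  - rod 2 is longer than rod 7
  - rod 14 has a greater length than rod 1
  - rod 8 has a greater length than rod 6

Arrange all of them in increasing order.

Each adjacent pair is fixed by a given relation: rod 15 < rod 7; rod 7 < rod 2; rod 2 < rod 6; rod 6 < rod 13; rod 13 < rod 11; rod 11 < rod 8; rod 8 < rod 1; rod 1 < rod 14; rod 14 < rod 4. Chaining them end to end gives the full order.

rod 15 < rod 7 < rod 2 < rod 6 < rod 13 < rod 11 < rod 8 < rod 1 < rod 14 < rod 4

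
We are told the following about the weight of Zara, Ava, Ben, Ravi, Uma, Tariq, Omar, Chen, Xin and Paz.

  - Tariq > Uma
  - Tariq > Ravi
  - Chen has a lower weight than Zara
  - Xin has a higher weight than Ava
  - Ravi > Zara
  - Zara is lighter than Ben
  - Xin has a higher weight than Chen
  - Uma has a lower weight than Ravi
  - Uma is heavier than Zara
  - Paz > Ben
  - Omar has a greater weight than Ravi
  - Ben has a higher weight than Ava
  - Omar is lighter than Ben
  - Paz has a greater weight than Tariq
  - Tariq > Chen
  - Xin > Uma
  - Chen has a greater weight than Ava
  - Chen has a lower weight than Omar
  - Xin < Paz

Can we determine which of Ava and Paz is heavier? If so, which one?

Following the relations from Ava: Ava < Chen < Zara < Uma < Ravi < Omar < Ben < Paz.
So Paz is heavier.

Paz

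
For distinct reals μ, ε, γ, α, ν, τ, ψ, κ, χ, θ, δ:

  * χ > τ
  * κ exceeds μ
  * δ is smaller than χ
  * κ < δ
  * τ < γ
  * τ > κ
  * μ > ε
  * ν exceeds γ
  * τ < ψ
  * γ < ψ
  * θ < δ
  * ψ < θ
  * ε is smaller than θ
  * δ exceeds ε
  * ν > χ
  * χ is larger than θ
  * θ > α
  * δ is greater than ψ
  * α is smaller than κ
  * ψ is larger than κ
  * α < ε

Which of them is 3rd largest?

The consecutive relations fix a unique order: α < ε < μ < κ < τ < γ < ψ < θ < δ < χ < ν.
The 3rd largest is δ.

δ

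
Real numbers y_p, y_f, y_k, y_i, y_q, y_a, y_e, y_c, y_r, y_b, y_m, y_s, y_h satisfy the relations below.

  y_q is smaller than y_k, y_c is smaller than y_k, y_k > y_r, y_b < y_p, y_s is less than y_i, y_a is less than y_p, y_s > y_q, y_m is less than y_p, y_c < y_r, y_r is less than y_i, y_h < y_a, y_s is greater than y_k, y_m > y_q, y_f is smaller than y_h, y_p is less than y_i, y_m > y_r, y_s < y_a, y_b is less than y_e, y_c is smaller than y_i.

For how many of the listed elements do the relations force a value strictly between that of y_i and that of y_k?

3

The relations place y_k below y_i. An element lies strictly between them when it is forced above y_k and also forced below y_i.
Above y_k: {y_s, y_a, y_p}. Below y_i: {y_q, y_f, y_c, y_r, y_m, y_h, y_b, y_s, y_a, y_p}.
Intersection: {y_s, y_a, y_p} — 3.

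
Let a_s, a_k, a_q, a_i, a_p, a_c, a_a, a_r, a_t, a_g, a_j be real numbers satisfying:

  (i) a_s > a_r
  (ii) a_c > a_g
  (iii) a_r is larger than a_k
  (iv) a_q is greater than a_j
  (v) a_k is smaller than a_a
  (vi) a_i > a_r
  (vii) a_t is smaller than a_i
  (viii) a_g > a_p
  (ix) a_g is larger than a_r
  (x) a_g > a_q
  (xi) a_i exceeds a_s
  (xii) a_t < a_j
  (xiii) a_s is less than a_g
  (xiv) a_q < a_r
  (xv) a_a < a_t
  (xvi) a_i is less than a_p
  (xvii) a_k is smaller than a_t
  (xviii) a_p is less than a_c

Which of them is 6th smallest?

a_r

Piecing the relations together gives one ordering: a_k < a_a < a_t < a_j < a_q < a_r < a_s < a_i < a_p < a_g < a_c.
Counting 6 from the smallest end gives a_r.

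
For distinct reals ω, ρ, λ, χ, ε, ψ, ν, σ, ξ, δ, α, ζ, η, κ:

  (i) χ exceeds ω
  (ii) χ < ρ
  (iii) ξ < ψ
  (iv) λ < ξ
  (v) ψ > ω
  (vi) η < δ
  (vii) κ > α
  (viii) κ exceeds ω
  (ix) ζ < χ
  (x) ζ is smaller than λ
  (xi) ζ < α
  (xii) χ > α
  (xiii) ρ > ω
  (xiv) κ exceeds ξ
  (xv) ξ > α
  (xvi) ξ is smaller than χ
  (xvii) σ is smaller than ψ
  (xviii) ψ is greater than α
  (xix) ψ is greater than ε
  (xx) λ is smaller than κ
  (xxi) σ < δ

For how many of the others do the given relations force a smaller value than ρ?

Directly below ρ: ω, χ.
One step further: ζ, α, ξ (5 so far).
One step further: λ (6 so far).
Nothing else is reachable below ρ; 6 in all.

6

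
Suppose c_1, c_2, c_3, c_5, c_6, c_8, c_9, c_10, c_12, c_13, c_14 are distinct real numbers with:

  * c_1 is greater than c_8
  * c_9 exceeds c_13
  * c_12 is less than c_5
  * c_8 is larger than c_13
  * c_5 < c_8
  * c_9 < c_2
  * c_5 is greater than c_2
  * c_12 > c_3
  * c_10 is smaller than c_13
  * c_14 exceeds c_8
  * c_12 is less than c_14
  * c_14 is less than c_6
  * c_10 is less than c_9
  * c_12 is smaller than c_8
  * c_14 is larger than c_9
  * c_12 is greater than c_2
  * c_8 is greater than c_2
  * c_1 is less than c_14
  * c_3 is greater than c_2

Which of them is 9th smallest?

Chaining the given pairs: c_10 < c_13 < c_9 < c_2 < c_3 < c_12 < c_5 < c_8 < c_1 < c_14 < c_6.
The 9th smallest is c_1.

c_1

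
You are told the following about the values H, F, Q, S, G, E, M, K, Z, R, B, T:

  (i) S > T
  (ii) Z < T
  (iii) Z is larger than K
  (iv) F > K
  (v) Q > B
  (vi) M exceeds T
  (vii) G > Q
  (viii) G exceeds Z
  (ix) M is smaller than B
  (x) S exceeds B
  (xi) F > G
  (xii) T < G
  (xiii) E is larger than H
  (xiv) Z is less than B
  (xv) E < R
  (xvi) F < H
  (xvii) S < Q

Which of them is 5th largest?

Piecing the relations together gives one ordering: K < Z < T < M < B < S < Q < G < F < H < E < R.
Counting 5 from the largest end gives G.

G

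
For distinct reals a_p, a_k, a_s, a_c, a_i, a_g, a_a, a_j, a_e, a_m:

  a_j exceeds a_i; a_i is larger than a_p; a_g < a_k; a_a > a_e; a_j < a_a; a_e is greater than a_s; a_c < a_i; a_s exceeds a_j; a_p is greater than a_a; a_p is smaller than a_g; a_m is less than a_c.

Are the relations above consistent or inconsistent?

We have a_p < a_i stated directly, yet also a_i < a_j < a_s < a_e < a_a < a_p by chaining the others — so a_i < a_p. Contradiction.

inconsistent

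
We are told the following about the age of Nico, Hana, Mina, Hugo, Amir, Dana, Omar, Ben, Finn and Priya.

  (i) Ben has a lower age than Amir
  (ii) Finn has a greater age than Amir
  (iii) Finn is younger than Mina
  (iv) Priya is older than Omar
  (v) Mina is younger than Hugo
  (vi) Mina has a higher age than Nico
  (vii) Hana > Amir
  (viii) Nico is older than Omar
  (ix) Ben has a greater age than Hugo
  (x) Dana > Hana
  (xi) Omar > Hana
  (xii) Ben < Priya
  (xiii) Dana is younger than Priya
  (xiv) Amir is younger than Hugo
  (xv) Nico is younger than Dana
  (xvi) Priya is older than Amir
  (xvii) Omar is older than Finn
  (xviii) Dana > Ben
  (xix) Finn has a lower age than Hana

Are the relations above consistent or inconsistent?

Chaining the given relations yields Amir < Finn < Hana < Omar < Nico < Mina < Hugo < Ben, so Amir < Ben. But one relation states Ben < Amir. These cannot both hold.

inconsistent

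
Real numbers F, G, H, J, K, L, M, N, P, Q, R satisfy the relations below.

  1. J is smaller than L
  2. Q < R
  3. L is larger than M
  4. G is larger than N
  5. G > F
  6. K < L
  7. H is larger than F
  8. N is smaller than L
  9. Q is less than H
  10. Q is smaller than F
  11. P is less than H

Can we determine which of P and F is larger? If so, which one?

undetermined

Following every chain through F: above F we get H, G; below F we get Q.
P is not reached, and no chain runs the other way from P to F.
So the given relations leave the order of F and P undetermined.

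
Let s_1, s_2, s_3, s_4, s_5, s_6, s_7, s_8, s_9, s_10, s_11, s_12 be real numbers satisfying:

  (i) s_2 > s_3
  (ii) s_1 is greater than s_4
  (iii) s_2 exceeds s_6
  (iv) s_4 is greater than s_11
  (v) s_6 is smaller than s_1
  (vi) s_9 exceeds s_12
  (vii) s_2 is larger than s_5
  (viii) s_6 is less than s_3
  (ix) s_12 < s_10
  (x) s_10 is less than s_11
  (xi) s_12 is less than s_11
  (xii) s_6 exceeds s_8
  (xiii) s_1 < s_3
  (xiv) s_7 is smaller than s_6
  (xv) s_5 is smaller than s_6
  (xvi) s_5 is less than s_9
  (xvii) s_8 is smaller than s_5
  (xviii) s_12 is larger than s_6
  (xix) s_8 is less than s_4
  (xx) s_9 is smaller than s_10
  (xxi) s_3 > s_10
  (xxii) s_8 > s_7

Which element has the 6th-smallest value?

Piecing the relations together gives one ordering: s_7 < s_8 < s_5 < s_6 < s_12 < s_9 < s_10 < s_11 < s_4 < s_1 < s_3 < s_2.
The 6th smallest is s_9.

s_9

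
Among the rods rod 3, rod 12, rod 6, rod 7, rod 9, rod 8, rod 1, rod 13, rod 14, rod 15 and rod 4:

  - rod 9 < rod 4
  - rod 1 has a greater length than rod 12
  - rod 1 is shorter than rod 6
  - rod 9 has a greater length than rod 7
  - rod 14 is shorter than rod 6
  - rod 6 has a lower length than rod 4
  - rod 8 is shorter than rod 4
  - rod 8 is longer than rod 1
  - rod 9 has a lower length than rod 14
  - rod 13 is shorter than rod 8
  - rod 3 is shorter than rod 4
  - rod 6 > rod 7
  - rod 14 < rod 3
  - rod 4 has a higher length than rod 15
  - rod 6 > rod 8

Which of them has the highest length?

rod 4

Chaining downward from rod 4: directly below it, rod 15, rod 9, rod 8, rod 3, rod 6; then rod 13, rod 7, rod 1, rod 14; then rod 12.
That covers every other element, and nothing is given above rod 4, so rod 4 is the highest length.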